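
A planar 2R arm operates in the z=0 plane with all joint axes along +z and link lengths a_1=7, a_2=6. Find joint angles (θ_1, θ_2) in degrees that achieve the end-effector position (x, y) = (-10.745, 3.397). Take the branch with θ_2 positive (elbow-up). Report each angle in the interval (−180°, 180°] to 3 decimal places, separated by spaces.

cos θ_2 = (126.9946−7²−6²)/(2·7·6) = 0.4999; θ_2 = 60.0042° (elbow-up)
β = atan2(3.3970,-10.7450) = 162.4558°; ψ = atan2(5.1964,9.9996) = 27.4590°
θ_1 = β − ψ = 134.9968°

134.997 60.004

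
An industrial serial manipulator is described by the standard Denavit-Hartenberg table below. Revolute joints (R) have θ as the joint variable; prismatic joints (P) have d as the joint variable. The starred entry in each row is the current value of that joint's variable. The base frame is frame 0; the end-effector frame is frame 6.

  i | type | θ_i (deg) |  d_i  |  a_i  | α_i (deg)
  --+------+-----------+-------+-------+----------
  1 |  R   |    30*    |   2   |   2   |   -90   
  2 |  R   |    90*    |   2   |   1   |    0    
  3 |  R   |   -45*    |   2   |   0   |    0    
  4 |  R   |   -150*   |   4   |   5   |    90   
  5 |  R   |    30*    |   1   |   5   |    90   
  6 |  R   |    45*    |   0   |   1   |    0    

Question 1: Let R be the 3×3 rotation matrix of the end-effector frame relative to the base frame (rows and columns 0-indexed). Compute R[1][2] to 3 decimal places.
End-effector z-axis (col 2 of R) = (0.3209,-0.8147,0.4830)
R[1][2] = -0.8147

-0.815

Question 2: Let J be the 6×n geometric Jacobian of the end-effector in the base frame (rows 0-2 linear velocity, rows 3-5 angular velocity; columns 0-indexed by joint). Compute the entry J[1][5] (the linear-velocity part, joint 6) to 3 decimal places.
axis z_5 = (0.3209,-0.8147,0.4830); lever o_n−o_5 = (-0.9055,-0.1146,0.4085)
cross product → J_v[:, 5] = (-0.2775,-0.5684,-0.7745)
J_ω[:, 5] = z_5
entry J[1][5] = -0.5684

-0.568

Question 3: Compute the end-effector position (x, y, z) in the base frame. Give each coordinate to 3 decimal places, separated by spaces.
after link 1: o_1 = (1.7321, 1.0000, 2.0000)
after link 2: o_2 = (0.7321, 2.7321, 1.0000)
after link 3: o_3 = (-0.2679, 4.4641, 1.0000)
after link 4: o_4 = (-3.3887, 7.2812, 5.8296)
after link 5: o_5 = (-6.4458, 8.4029, 9.7534)
after link 6: o_6 = (-7.3513, 8.2883, 10.1619)

-7.351 8.288 10.162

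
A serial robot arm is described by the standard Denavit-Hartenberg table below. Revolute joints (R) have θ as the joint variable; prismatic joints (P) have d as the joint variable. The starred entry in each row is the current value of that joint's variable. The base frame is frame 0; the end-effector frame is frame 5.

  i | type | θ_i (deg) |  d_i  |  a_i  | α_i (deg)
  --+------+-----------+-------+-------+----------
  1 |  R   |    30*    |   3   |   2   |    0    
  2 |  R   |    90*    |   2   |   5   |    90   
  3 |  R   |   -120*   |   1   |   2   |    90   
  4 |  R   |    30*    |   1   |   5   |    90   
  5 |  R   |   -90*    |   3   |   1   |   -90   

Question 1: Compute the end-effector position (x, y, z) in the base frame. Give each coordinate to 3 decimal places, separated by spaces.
after link 1: o_1 = (1.7321, 1.0000, 3.0000)
after link 2: o_2 = (-0.7679, 5.3301, 5.0000)
after link 3: o_3 = (0.5981, 4.9641, 3.2679)
after link 4: o_4 = (4.2787, 3.5891, 0.0179)
after link 5: o_5 = (1.9707, 2.3905, -1.7811)

1.971 2.391 -1.781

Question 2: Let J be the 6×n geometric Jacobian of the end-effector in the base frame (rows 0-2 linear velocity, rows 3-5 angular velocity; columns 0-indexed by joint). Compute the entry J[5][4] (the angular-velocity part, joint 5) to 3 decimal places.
axis z_4 = (-0.6250,-0.6495,-0.4330); lever o_n−o_4 = (-2.3080,-1.1986,-1.7990)
cross product → J_v[:, 4] = (0.6495,-0.1250,-0.7500)
J_ω[:, 4] = z_4
entry J[5][4] = -0.4330

-0.433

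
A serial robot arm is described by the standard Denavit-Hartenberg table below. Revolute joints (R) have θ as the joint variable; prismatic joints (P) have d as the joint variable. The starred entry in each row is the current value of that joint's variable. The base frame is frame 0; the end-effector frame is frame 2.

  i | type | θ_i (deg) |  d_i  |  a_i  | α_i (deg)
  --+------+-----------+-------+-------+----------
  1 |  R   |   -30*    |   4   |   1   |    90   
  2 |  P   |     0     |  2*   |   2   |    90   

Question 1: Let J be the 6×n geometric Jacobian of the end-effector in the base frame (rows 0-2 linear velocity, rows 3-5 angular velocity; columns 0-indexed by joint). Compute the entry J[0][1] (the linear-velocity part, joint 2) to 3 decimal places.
prismatic axis z_1 = (-0.5000,-0.8660,0.0000)
J_v[:, 1] = z_1; J_ω[:, 1] = (0,0,0)
entry J[0][1] = -0.5000

-0.500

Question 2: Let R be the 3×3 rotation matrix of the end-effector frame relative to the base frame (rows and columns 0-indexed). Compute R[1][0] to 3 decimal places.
-0.500

End-effector x-axis (col 0 of R) = (0.8660,-0.5000,0.0000)
R[1][0] = -0.5000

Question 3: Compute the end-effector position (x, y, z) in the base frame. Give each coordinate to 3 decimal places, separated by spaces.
1.598 -3.232 4.000

after link 1: o_1 = (0.8660, -0.5000, 4.0000)
after link 2: o_2 = (1.5981, -3.2321, 4.0000)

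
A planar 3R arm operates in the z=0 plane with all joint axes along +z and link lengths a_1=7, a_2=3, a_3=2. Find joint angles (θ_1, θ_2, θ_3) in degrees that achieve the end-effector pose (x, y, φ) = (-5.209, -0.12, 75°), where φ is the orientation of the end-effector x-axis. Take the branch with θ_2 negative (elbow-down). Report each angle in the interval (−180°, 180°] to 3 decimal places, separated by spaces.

wrist centre = target − a_3·(cos φ, sin φ) = (-5.7266, -2.0519)
cos θ_2 = (37.0045−7²−3²)/(2·7·3) = -0.4999; θ_2 = -119.9929° (elbow-down)
β = atan2(-2.0519,-5.7266) = -160.2874°; ψ = atan2(-2.5983,5.5003) = -25.2853°
θ_1 = β − ψ = -135.0021°
θ_3 = φ − θ_1 − θ_2 = -30.0049° (wrapped to (-180°,180°])

-135.002 -119.993 -30.005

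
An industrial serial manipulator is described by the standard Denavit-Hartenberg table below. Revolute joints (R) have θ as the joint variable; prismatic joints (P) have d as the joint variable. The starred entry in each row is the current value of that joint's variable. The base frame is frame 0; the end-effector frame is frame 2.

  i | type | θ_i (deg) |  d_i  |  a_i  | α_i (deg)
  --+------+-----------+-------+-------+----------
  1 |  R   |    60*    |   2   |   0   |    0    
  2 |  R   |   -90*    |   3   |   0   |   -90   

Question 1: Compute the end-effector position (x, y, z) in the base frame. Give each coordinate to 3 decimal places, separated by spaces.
0.000 0.000 5.000

after link 1: o_1 = (0.0000, 0.0000, 2.0000)
after link 2: o_2 = (0.0000, 0.0000, 5.0000)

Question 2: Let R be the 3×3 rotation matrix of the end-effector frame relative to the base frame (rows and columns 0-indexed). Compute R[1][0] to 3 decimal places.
-0.500

End-effector x-axis (col 0 of R) = (0.8660,-0.5000,0.0000)
R[1][0] = -0.5000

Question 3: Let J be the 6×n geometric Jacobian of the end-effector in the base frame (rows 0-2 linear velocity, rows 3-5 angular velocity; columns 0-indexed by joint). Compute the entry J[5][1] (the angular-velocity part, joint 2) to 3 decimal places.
1.000

axis z_1 = (0.0000,0.0000,1.0000); lever o_n−o_1 = (0.0000,0.0000,3.0000)
cross product → J_v[:, 1] = (0.0000,0.0000,0.0000)
J_ω[:, 1] = z_1
entry J[5][1] = 1.0000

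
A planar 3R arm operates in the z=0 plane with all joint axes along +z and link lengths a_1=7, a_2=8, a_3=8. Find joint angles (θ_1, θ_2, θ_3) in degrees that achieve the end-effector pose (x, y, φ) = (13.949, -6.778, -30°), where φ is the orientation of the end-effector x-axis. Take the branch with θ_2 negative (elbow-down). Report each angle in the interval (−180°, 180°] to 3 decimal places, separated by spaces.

44.996 -119.995 44.999

wrist centre = target − a_3·(cos φ, sin φ) = (7.0208, -2.7780)
cos θ_2 = (57.0089−7²−8²)/(2·7·8) = -0.4999; θ_2 = -119.9948° (elbow-down)
β = atan2(-2.7780,7.0208) = -21.5878°; ψ = atan2(-6.9286,3.0006) = -66.5835°
θ_1 = β − ψ = 44.9957°
θ_3 = φ − θ_1 − θ_2 = 44.9991° (wrapped to (-180°,180°])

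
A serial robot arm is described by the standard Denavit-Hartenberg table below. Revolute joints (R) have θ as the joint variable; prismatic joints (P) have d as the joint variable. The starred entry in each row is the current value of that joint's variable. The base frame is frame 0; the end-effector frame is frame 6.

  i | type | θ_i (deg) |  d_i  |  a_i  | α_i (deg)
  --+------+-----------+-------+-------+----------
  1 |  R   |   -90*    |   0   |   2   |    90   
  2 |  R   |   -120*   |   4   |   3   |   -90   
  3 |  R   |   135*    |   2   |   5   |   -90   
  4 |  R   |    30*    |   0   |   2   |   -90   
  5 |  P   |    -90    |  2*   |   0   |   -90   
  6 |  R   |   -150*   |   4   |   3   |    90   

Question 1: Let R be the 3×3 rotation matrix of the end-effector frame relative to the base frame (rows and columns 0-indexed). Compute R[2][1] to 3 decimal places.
End-effector y-axis (col 1 of R) = (0.6124,0.1268,0.7803)
R[2][1] = 0.7803

0.780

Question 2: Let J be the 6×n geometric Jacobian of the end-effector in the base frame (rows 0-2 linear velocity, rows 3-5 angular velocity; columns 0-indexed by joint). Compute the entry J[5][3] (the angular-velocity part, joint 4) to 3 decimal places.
0.612

axis z_3 = (-0.7071,-0.3536,0.6124); lever o_n−o_3 = (4.2739,4.9232,3.5349)
cross product → J_v[:, 3] = (-4.2646,5.1168,-1.9702)
J_ω[:, 3] = z_3
entry J[5][3] = 0.6124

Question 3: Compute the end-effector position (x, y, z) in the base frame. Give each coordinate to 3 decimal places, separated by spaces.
after link 1: o_1 = (0.0000, -2.0000, 0.0000)
after link 2: o_2 = (-4.0000, -0.5000, -2.5981)
after link 3: o_3 = (-0.4645, -3.9998, -0.5362)
after link 4: o_4 = (0.7603, -3.7462, 1.0244)
after link 5: o_5 = (0.0532, -1.8926, 1.2781)
after link 6: o_6 = (3.8094, 0.9234, 2.9987)

3.809 0.923 2.999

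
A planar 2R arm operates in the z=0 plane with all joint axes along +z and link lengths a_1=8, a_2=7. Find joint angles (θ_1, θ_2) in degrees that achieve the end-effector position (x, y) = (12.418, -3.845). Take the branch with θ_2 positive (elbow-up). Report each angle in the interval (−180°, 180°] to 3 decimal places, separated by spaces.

-45.002 60.005

cos θ_2 = (168.9907−8²−7²)/(2·8·7) = 0.4999; θ_2 = 60.0055° (elbow-up)
β = atan2(-3.8450,12.4180) = -17.2042°; ψ = atan2(6.0625,11.4994) = 27.7983°
θ_1 = β − ψ = -45.0024°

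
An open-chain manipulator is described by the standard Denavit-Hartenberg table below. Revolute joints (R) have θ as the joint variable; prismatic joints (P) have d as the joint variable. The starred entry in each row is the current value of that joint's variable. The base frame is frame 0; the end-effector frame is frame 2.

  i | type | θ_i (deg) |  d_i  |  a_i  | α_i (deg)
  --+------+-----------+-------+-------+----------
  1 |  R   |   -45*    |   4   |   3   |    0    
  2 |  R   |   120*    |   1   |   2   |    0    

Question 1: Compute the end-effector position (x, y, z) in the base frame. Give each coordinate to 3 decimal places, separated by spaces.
2.639 -0.189 5.000

after link 1: o_1 = (2.1213, -2.1213, 4.0000)
after link 2: o_2 = (2.6390, -0.1895, 5.0000)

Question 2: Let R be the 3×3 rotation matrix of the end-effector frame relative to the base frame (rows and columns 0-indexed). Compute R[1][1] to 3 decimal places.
End-effector y-axis (col 1 of R) = (-0.9659,0.2588,0.0000)
R[1][1] = 0.2588

0.259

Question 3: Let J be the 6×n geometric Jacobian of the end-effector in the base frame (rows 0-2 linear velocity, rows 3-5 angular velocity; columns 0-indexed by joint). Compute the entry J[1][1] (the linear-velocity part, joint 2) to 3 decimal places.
axis z_1 = (0.0000,0.0000,1.0000); lever o_n−o_1 = (0.5176,1.9319,1.0000)
cross product → J_v[:, 1] = (-1.9319,0.5176,0.0000)
J_ω[:, 1] = z_1
entry J[1][1] = 0.5176

0.518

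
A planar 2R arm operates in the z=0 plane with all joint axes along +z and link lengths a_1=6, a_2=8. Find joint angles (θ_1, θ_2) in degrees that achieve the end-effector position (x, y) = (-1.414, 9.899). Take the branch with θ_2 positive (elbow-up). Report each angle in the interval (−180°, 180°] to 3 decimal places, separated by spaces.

cos θ_2 = (99.9896−6²−8²)/(2·6·8) = -0.0001; θ_2 = 90.0062° (elbow-up)
β = atan2(9.8990,-1.4140) = 98.1293°; ψ = atan2(8.0000,5.9991) = 53.1341°
θ_1 = β − ψ = 44.9952°

44.995 90.006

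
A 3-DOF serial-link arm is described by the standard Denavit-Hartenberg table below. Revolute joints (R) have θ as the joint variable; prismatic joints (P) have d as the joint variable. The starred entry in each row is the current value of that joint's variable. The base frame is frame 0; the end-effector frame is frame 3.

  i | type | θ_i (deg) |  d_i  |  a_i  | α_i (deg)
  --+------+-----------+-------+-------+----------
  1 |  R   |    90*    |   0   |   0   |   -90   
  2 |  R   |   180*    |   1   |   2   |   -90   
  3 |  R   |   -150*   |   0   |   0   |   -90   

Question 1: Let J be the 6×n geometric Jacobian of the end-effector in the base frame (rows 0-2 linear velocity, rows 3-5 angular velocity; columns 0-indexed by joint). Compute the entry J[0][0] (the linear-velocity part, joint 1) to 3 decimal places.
2.000

axis z_0 = ẑ; lever o_n−o_0 = (-1.0000,-2.0000,-0.0000)
cross product → J_v[:, 0] = (2.0000,-1.0000,0.0000)
J_ω[:, 0] = z_0
entry J[0][0] = 2.0000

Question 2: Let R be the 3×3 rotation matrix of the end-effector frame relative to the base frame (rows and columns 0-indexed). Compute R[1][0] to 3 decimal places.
0.866

End-effector x-axis (col 0 of R) = (-0.5000,0.8660,0.0000)
R[1][0] = 0.8660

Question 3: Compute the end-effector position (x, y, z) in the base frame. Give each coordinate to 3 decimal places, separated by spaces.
after link 1: o_1 = (0.0000, 0.0000, 0.0000)
after link 2: o_2 = (-1.0000, -2.0000, -0.0000)
after link 3: o_3 = (-1.0000, -2.0000, -0.0000)

-1.000 -2.000 -0.000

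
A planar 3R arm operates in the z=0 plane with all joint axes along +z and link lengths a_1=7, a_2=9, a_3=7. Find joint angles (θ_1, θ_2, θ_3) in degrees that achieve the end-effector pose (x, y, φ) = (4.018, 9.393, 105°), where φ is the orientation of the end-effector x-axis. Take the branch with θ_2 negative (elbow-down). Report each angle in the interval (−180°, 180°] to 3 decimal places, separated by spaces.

wrist centre = target − a_3·(cos φ, sin φ) = (5.8297, 2.6315)
cos θ_2 = (40.9107−7²−9²)/(2·7·9) = -0.7071; θ_2 = -134.9961° (elbow-down)
β = atan2(2.6315,5.8297) = 24.2942°; ψ = atan2(-6.3644,0.6365) = -84.2891°
θ_1 = β − ψ = 108.5833°
θ_3 = φ − θ_1 − θ_2 = 131.4127° (wrapped to (-180°,180°])

108.583 -134.996 131.413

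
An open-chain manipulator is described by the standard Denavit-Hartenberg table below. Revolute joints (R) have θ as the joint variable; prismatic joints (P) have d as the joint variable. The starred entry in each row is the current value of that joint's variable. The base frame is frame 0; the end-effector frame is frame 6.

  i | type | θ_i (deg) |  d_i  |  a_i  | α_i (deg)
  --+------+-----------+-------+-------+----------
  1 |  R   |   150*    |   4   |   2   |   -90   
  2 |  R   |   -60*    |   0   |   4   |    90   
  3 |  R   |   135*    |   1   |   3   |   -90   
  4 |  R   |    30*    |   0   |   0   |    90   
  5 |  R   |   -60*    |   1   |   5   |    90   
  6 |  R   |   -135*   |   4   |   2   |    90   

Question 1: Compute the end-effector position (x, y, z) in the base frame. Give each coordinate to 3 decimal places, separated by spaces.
after link 1: o_1 = (-1.7321, 1.0000, 4.0000)
after link 2: o_2 = (-3.4641, 2.0000, 7.4641)
after link 3: o_3 = (-2.8562, -0.8005, 6.1270)
after link 4: o_4 = (-2.8562, -0.8005, 6.1270)
after link 5: o_5 = (-6.1272, -4.6235, 6.9546)
after link 6: o_6 = (-5.7884, -1.9253, 10.5049)

-5.788 -1.925 10.505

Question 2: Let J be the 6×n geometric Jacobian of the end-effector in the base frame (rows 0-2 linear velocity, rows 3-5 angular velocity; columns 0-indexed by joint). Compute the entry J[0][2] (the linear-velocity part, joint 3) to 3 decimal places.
0.646

axis z_2 = (0.7500,-0.4330,0.5000); lever o_n−o_2 = (-2.3243,-3.9253,3.0408)
cross product → J_v[:, 2] = (0.6459,-3.4428,-3.9504)
J_ω[:, 2] = z_2
entry J[0][2] = 0.6459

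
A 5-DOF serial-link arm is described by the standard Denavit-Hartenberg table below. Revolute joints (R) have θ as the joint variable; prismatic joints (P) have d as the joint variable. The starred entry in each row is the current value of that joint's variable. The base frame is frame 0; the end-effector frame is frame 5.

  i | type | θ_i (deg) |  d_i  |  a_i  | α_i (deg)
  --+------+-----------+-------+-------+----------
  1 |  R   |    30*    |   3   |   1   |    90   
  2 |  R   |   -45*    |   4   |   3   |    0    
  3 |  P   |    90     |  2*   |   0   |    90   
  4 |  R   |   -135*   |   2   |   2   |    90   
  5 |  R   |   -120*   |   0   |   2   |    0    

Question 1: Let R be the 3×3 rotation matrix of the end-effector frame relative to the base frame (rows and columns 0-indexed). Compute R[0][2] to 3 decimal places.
End-effector z-axis (col 2 of R) = (-0.0795,-0.8624,-0.5000)
R[0][2] = -0.0795

-0.079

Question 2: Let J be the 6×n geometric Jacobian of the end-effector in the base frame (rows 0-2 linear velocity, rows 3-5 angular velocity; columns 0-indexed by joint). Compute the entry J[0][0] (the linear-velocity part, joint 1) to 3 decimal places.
3.178

axis z_0 = ẑ; lever o_n−o_0 = (5.0807,-3.1784,0.1892)
cross product → J_v[:, 0] = (3.1784,5.0807,-0.0000)
J_ω[:, 0] = z_0
entry J[0][0] = 3.1784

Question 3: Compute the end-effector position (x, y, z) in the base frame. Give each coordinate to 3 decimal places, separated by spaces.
after link 1: o_1 = (0.8660, 0.5000, 3.0000)
after link 2: o_2 = (4.7031, -1.9034, 0.8787)
after link 3: o_3 = (5.7031, -3.6355, 0.8787)
after link 4: o_4 = (5.3548, -2.2036, -1.5355)
after link 5: o_5 = (5.0807, -3.1784, 0.1892)

5.081 -3.178 0.189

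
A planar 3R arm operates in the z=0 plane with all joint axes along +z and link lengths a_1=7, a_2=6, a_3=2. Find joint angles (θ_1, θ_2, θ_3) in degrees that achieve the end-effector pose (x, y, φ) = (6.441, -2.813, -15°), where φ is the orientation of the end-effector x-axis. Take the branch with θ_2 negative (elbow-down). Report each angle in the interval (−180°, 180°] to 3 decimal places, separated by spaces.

30.002 -135.002 90.000

wrist centre = target − a_3·(cos φ, sin φ) = (4.5091, -2.2954)
cos θ_2 = (25.6011−7²−6²)/(2·7·6) = -0.7071; θ_2 = -135.0019° (elbow-down)
β = atan2(-2.2954,4.5091) = -26.9782°; ψ = atan2(-4.2425,2.7572) = -56.9800°
θ_1 = β − ψ = 30.0018°
θ_3 = φ − θ_1 − θ_2 = 90.0000° (wrapped to (-180°,180°])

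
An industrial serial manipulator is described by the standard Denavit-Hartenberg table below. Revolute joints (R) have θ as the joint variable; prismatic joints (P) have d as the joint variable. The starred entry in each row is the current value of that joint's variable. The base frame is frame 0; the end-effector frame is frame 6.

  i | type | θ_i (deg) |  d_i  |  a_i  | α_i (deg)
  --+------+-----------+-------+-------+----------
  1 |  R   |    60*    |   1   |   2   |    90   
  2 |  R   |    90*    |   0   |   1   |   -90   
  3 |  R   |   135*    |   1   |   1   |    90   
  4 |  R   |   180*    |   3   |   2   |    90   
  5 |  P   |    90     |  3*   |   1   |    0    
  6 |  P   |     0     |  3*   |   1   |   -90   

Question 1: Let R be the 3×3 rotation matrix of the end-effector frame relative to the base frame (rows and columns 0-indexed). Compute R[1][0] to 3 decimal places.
0.354

End-effector x-axis (col 0 of R) = (-0.6124,0.3536,0.7071)
R[1][0] = 0.3536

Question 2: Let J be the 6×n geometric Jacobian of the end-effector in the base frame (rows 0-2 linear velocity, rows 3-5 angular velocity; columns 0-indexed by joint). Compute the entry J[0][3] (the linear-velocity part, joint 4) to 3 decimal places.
4.674

axis z_3 = (-0.6124,0.3536,0.7071); lever o_n−o_3 = (-4.8371,-4.1355,4.9497)
cross product → J_v[:, 3] = (4.6742,-0.3893,4.2426)
J_ω[:, 3] = z_3
entry J[0][3] = 4.6742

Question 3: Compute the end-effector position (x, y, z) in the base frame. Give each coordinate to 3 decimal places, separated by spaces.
-4.949 -2.916 6.243

after link 1: o_1 = (1.0000, 1.7321, 1.0000)
after link 2: o_2 = (1.0000, 1.7321, 2.0000)
after link 3: o_3 = (-0.1124, 1.2196, 1.2929)
after link 4: o_4 = (-0.7247, 1.5731, 4.8284)
after link 5: o_5 = (-2.8371, -0.6714, 5.5355)
after link 6: o_6 = (-4.9495, -2.9159, 6.2426)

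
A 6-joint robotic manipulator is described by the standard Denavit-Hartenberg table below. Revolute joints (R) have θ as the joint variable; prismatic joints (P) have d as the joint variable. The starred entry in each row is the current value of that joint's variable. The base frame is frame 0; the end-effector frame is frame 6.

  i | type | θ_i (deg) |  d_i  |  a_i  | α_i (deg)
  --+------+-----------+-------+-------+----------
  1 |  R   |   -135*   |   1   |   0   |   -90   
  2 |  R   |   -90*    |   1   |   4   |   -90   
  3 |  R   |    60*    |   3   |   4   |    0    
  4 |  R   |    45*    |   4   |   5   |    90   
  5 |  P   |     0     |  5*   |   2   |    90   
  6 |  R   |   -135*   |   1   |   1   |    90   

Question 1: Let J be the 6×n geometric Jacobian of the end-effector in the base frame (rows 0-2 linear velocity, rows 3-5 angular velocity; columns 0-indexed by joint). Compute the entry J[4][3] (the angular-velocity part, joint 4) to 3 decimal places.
-0.707

axis z_3 = (-0.7071,-0.7071,-0.0000); lever o_n−o_3 = (-7.2051,2.9625,2.5179)
cross product → J_v[:, 3] = (-1.7804,1.7804,-7.1896)
J_ω[:, 3] = z_3
entry J[4][3] = -0.7071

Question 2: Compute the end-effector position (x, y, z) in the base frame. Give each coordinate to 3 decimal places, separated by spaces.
after link 1: o_1 = (0.0000, 0.0000, 1.0000)
after link 2: o_2 = (0.7071, -0.7071, 5.0000)
after link 3: o_3 = (-3.8637, -0.3789, 7.0000)
after link 4: o_4 = (-10.1072, 0.2077, 5.7059)
after link 5: o_5 = (-12.3883, 2.4888, 10.0179)
after link 6: o_6 = (-11.0688, 2.5835, 9.5179)

-11.069 2.584 9.518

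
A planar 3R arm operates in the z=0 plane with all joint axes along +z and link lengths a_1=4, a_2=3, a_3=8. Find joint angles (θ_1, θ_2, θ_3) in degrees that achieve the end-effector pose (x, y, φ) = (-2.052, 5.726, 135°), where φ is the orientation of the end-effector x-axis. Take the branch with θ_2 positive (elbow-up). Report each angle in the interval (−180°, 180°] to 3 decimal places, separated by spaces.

wrist centre = target − a_3·(cos φ, sin φ) = (3.6049, 0.0691)
cos θ_2 = (12.9998−4²−3²)/(2·4·3) = -0.5000; θ_2 = 120.0007° (elbow-up)
β = atan2(0.0691,3.6049) = 1.0989°; ψ = atan2(2.5981,2.5000) = 46.1023°
θ_1 = β − ψ = -45.0034°
θ_3 = φ − θ_1 − θ_2 = 60.0027° (wrapped to (-180°,180°])

-45.003 120.001 60.003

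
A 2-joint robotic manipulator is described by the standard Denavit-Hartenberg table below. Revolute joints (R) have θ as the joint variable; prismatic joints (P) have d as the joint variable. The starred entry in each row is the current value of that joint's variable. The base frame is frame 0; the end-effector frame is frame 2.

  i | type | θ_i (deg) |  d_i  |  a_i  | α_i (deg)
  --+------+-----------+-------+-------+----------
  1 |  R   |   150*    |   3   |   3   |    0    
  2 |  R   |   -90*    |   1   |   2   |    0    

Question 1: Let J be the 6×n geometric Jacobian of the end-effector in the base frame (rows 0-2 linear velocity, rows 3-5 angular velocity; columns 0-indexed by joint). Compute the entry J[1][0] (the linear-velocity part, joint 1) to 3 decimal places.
axis z_0 = ẑ; lever o_n−o_0 = (-1.5981,3.2321,4.0000)
cross product → J_v[:, 0] = (-3.2321,-1.5981,0.0000)
J_ω[:, 0] = z_0
entry J[1][0] = -1.5981

-1.598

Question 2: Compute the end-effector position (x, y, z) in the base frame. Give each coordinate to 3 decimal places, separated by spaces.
after link 1: o_1 = (-2.5981, 1.5000, 3.0000)
after link 2: o_2 = (-1.5981, 3.2321, 4.0000)

-1.598 3.232 4.000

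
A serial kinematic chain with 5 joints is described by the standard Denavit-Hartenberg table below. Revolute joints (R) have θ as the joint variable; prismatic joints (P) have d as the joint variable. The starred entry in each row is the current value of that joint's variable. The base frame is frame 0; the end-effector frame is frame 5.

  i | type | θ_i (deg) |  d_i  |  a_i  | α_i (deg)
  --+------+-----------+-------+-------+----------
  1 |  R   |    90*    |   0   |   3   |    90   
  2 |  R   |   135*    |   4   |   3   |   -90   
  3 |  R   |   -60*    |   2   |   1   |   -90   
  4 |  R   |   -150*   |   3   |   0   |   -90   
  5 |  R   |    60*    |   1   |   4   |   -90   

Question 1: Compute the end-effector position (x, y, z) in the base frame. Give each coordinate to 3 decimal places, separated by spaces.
after link 1: o_1 = (0.0000, 3.0000, 0.0000)
after link 2: o_2 = (4.0000, 0.8787, 2.1213)
after link 3: o_3 = (4.8660, -0.8891, 1.0607)
after link 4: o_4 = (3.3660, -2.7262, 2.8978)
after link 5: o_5 = (4.0311, -1.4888, -0.9786)

4.031 -1.489 -0.979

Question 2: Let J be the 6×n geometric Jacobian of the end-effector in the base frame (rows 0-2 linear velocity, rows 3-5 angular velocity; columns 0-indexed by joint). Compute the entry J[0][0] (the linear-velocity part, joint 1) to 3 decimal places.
1.489

axis z_0 = ẑ; lever o_n−o_0 = (4.0311,-1.4888,-0.9786)
cross product → J_v[:, 0] = (1.4888,4.0311,-0.0000)
J_ω[:, 0] = z_0
entry J[0][0] = 1.4888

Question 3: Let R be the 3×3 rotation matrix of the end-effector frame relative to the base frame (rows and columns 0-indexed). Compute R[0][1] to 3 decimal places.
-0.433

End-effector y-axis (col 1 of R) = (-0.4330,0.7891,0.4356)
R[0][1] = -0.4330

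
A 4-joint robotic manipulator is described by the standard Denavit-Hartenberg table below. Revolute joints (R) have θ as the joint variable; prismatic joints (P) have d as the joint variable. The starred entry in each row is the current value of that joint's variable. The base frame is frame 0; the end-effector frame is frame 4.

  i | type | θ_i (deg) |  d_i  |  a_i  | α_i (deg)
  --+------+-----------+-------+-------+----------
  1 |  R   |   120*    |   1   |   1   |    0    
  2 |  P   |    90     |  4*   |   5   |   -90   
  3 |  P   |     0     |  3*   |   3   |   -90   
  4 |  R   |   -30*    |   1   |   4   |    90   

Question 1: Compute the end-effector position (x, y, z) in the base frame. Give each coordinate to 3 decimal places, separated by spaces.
after link 1: o_1 = (-0.5000, 0.8660, 1.0000)
after link 2: o_2 = (-4.8301, -1.6340, 5.0000)
after link 3: o_3 = (-5.9282, -5.7321, 5.0000)
after link 4: o_4 = (-7.9282, -9.1962, 4.0000)

-7.928 -9.196 4.000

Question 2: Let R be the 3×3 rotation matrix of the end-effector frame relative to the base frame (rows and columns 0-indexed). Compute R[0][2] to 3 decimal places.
End-effector z-axis (col 2 of R) = (0.8660,-0.5000,0.0000)
R[0][2] = 0.8660

0.866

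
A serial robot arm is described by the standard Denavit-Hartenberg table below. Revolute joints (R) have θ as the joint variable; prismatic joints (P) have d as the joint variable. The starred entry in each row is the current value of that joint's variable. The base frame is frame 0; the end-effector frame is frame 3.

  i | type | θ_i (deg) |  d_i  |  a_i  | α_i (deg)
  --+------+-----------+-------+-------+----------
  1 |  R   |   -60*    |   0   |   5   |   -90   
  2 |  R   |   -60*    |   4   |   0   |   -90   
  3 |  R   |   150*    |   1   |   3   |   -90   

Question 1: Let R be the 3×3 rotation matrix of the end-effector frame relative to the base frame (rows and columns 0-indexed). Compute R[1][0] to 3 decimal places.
0.125

End-effector x-axis (col 0 of R) = (-0.6495,0.1250,-0.7500)
R[1][0] = 0.1250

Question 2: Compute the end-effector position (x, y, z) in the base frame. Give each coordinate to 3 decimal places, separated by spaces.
after link 1: o_1 = (2.5000, -4.3301, 0.0000)
after link 2: o_2 = (5.9641, -2.3301, 0.0000)
after link 3: o_3 = (4.4486, -2.7051, -2.7500)

4.449 -2.705 -2.750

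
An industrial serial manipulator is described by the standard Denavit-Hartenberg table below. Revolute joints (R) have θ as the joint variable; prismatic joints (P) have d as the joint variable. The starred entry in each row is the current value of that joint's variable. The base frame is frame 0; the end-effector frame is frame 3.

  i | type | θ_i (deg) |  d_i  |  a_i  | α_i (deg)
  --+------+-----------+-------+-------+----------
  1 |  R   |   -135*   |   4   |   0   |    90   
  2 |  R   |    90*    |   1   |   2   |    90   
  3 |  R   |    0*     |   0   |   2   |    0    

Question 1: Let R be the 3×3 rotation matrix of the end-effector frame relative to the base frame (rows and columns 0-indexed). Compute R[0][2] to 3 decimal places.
-0.707

End-effector z-axis (col 2 of R) = (-0.7071,-0.7071,-0.0000)
R[0][2] = -0.7071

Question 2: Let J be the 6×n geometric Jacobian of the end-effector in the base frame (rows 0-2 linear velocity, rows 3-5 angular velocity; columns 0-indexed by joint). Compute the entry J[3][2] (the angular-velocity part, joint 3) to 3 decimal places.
-0.707

axis z_2 = (-0.7071,-0.7071,-0.0000); lever o_n−o_2 = (0.0000,-0.0000,2.0000)
cross product → J_v[:, 2] = (-1.4142,1.4142,0.0000)
J_ω[:, 2] = z_2
entry J[3][2] = -0.7071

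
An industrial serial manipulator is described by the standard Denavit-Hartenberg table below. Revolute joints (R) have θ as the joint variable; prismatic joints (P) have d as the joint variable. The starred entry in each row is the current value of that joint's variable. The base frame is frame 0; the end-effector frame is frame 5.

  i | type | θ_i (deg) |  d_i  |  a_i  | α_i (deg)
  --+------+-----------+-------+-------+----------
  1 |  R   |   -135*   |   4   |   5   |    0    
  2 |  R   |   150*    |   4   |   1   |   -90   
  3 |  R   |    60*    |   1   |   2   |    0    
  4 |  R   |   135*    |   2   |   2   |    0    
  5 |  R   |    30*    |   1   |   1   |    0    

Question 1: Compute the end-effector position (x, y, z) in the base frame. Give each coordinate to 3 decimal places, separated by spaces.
after link 1: o_1 = (-3.5355, -3.5355, 4.0000)
after link 2: o_2 = (-2.5696, -3.2767, 8.0000)
after link 3: o_3 = (-1.8625, -2.0520, 6.2679)
after link 4: o_4 = (-4.2462, -0.6201, 6.7856)
after link 5: o_5 = (-5.1880, 0.1628, 7.4927)

-5.188 0.163 7.493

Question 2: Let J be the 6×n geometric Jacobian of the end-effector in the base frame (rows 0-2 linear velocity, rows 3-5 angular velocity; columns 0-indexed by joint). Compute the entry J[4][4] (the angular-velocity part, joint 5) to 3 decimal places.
axis z_4 = (-0.2588,0.9659,0.0000); lever o_n−o_4 = (-0.9418,0.7829,0.7071)
cross product → J_v[:, 4] = (0.6830,0.1830,0.7071)
J_ω[:, 4] = z_4
entry J[4][4] = 0.9659

0.966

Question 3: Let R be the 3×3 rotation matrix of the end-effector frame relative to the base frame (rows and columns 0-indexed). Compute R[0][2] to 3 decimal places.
End-effector z-axis (col 2 of R) = (-0.2588,0.9659,0.0000)
R[0][2] = -0.2588

-0.259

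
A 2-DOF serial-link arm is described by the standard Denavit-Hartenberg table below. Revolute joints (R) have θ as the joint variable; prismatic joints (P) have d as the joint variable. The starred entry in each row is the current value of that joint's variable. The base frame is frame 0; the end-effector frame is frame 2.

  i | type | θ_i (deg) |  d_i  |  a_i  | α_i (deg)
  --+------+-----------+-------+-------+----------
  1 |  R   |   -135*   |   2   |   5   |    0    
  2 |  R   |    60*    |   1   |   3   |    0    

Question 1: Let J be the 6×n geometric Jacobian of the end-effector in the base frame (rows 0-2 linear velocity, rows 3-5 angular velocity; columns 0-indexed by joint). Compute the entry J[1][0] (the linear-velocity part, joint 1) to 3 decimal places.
-2.759

axis z_0 = ẑ; lever o_n−o_0 = (-2.7591,-6.4333,3.0000)
cross product → J_v[:, 0] = (6.4333,-2.7591,0.0000)
J_ω[:, 0] = z_0
entry J[1][0] = -2.7591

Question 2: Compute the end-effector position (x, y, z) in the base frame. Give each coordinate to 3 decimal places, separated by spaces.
-2.759 -6.433 3.000

after link 1: o_1 = (-3.5355, -3.5355, 2.0000)
after link 2: o_2 = (-2.7591, -6.4333, 3.0000)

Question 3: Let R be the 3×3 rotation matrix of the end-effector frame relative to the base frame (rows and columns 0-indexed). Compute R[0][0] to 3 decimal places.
0.259

End-effector x-axis (col 0 of R) = (0.2588,-0.9659,0.0000)
R[0][0] = 0.2588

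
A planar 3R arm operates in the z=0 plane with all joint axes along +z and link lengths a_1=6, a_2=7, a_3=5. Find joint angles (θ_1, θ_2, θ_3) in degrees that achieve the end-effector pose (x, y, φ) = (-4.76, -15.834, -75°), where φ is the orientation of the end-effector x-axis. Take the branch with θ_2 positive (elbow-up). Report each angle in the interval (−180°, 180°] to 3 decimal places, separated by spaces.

wrist centre = target − a_3·(cos φ, sin φ) = (-6.0541, -11.0044)
cos θ_2 = (157.7482−6²−7²)/(2·6·7) = 0.8661; θ_2 = 29.9971° (elbow-up)
β = atan2(-11.0044,-6.0541) = -118.8176°; ψ = atan2(3.4997,12.0624) = 16.1792°
θ_1 = β − ψ = -134.9968°
θ_3 = φ − θ_1 − θ_2 = 29.9997° (wrapped to (-180°,180°])

-134.997 29.997 30.000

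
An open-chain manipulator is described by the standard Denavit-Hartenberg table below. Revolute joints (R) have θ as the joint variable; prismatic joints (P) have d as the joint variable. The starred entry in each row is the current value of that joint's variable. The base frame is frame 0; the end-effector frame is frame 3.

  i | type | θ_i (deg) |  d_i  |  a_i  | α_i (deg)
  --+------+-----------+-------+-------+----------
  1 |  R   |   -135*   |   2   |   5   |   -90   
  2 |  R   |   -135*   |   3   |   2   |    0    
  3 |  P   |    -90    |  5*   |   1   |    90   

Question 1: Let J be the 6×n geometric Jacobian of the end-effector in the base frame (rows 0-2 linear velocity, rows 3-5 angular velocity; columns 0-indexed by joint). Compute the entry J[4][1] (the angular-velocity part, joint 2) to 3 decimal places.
axis z_1 = (0.7071,-0.7071,0.0000); lever o_n−o_1 = (7.1569,-4.1569,0.7071)
cross product → J_v[:, 1] = (-0.5000,-0.5000,2.1213)
J_ω[:, 1] = z_1
entry J[4][1] = -0.7071

-0.707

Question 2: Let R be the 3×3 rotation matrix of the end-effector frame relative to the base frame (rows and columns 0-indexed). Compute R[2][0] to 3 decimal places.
End-effector x-axis (col 0 of R) = (0.5000,0.5000,-0.7071)
R[2][0] = -0.7071

-0.707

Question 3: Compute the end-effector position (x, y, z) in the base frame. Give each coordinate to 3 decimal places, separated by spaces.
after link 1: o_1 = (-3.5355, -3.5355, 2.0000)
after link 2: o_2 = (-0.4142, -4.6569, 3.4142)
after link 3: o_3 = (3.6213, -7.6924, 2.7071)

3.621 -7.692 2.707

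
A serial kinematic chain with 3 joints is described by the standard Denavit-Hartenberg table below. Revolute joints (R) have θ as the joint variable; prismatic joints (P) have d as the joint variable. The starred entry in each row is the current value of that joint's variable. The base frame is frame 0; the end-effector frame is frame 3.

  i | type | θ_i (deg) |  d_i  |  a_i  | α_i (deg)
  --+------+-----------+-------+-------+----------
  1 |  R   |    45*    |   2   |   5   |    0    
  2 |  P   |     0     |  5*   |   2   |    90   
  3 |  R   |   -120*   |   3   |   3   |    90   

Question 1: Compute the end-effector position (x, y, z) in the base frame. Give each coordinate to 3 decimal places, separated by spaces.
6.010 1.768 4.402

after link 1: o_1 = (3.5355, 3.5355, 2.0000)
after link 2: o_2 = (4.9497, 4.9497, 7.0000)
after link 3: o_3 = (6.0104, 1.7678, 4.4019)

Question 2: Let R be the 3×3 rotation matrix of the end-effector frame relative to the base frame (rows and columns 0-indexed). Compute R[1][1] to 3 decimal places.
-0.707

End-effector y-axis (col 1 of R) = (0.7071,-0.7071,0.0000)
R[1][1] = -0.7071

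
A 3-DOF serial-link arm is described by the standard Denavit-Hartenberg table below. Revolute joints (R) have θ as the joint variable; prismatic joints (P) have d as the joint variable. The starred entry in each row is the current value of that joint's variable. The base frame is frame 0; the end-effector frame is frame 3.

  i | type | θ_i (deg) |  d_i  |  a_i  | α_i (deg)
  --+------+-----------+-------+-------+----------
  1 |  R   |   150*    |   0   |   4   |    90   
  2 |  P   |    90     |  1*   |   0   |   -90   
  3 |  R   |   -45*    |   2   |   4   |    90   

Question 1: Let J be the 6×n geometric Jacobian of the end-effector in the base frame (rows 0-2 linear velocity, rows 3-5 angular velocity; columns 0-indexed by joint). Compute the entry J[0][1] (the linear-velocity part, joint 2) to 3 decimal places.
0.500

prismatic axis z_1 = (0.5000,0.8660,0.0000)
J_v[:, 1] = z_1; J_ω[:, 1] = (0,0,0)
entry J[0][1] = 0.5000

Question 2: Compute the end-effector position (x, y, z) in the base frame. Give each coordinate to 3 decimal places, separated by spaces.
0.182 4.316 2.828

after link 1: o_1 = (-3.4641, 2.0000, 0.0000)
after link 2: o_2 = (-2.9641, 2.8660, 0.0000)
after link 3: o_3 = (0.1822, 4.3155, 2.8284)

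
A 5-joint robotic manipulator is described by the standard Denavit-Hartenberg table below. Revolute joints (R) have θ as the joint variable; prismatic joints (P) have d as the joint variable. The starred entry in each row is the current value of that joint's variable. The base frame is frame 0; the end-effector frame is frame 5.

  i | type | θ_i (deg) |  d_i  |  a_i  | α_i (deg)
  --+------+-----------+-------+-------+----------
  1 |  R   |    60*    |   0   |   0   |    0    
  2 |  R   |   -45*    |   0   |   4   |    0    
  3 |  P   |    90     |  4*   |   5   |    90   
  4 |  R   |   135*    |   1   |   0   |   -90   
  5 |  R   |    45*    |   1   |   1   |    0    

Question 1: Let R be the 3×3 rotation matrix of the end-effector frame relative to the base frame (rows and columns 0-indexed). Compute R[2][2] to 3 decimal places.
End-effector z-axis (col 2 of R) = (0.1830,-0.6830,-0.7071)
R[2][2] = -0.7071

-0.707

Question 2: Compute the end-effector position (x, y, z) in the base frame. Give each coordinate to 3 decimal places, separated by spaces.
3.165 4.775 3.793

after link 1: o_1 = (0.0000, 0.0000, 0.0000)
after link 2: o_2 = (3.8637, 1.0353, 0.0000)
after link 3: o_3 = (2.5696, 5.8649, 4.0000)
after link 4: o_4 = (3.5355, 6.1237, 4.0000)
after link 5: o_5 = (3.1649, 4.7747, 3.7929)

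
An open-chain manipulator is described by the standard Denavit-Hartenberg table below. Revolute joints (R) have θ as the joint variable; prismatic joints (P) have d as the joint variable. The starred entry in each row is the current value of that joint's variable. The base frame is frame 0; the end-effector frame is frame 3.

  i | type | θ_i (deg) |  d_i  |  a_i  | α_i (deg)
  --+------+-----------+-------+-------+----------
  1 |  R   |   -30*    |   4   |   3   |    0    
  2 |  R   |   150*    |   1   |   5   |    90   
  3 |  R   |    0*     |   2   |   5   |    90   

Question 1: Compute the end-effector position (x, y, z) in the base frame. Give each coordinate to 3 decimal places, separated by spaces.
after link 1: o_1 = (2.5981, -1.5000, 4.0000)
after link 2: o_2 = (0.0981, 2.8301, 5.0000)
after link 3: o_3 = (-0.6699, 8.1603, 5.0000)

-0.670 8.160 5.000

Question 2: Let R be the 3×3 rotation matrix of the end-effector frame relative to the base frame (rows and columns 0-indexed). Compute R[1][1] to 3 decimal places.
End-effector y-axis (col 1 of R) = (0.8660,0.5000,0.0000)
R[1][1] = 0.5000

0.500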